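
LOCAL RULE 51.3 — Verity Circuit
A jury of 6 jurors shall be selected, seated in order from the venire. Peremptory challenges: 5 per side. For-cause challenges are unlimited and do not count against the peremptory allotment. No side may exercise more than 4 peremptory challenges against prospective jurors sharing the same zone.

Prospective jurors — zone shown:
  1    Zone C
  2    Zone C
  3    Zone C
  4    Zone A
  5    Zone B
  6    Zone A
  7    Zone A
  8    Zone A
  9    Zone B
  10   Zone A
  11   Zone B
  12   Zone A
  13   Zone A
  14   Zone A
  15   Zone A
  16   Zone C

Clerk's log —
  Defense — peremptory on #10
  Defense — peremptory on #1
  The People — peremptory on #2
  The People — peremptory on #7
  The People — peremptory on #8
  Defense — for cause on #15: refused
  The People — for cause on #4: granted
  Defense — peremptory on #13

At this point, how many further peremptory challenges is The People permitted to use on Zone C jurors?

The People peremptories so far: #2, #7, #8 — 3 of 5 used, 2 left overall.
Against Zone C: #2 — 1 used; per-zone cap 4 leaves 3.
Binding limit: min(2, 3) = 2.

2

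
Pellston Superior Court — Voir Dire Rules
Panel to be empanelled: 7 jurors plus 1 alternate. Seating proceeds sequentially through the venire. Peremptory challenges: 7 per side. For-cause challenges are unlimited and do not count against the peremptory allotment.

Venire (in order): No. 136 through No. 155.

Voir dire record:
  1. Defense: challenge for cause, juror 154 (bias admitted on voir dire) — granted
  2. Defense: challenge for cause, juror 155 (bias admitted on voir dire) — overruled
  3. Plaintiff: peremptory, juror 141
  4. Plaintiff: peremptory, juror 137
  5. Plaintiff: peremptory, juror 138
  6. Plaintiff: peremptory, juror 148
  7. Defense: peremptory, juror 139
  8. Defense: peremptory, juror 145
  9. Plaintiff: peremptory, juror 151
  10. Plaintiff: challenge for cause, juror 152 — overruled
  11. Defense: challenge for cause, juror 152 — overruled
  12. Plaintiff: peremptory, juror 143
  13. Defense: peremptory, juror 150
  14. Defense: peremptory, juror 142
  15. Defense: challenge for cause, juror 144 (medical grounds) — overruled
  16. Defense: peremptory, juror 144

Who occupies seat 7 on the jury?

Removed: #137, #138, #139, #141, #142, #143, #144, #145, #148, #150, #151, #154. (#152, #155 stay — for-cause denied.)
Filling seats in venire order through position 7: #136, #140, #146, #147, #149, #152, #153.
So seat 7 is #153.

153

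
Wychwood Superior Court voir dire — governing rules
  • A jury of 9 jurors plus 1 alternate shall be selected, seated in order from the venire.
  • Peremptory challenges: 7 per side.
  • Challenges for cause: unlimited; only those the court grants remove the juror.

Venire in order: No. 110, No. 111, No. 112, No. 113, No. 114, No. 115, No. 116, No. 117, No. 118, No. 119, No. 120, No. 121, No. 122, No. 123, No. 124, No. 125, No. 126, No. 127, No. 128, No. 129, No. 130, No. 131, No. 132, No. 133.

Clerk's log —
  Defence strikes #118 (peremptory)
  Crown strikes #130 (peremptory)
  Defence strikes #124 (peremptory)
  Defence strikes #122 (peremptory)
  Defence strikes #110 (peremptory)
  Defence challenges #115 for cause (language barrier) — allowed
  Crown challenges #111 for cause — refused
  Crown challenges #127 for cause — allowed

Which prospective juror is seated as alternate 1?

123

Removed: #110, #115, #118, #122, #124, #127, #130. (#111 stays — for-cause denied.)
Seating in order: seats 1–9 → #111, #112, #113, #114, #116, #117, #119, #120, #121; alternates → #123.
So alternate 1 is #123.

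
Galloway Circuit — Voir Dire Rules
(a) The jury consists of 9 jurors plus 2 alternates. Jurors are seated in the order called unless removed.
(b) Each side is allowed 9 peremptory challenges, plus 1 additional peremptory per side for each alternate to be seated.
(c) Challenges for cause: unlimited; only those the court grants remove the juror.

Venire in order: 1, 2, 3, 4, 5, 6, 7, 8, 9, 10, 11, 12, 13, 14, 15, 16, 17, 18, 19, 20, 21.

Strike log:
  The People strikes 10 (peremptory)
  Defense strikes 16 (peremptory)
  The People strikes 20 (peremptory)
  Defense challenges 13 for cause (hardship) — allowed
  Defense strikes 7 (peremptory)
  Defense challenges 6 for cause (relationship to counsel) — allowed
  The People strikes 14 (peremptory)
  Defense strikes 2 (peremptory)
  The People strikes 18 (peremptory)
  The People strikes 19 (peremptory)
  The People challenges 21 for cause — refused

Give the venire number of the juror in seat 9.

15

Removed: #2, #6, #7, #10, #13, #14, #16, #18, #19, #20. (#21 stays — for-cause denied.)
Seating in order: seats 1–9 → #1, #3, #4, #5, #8, #9, #11, #12, #15; alternates → #17, #21.
So seat 9 is #15.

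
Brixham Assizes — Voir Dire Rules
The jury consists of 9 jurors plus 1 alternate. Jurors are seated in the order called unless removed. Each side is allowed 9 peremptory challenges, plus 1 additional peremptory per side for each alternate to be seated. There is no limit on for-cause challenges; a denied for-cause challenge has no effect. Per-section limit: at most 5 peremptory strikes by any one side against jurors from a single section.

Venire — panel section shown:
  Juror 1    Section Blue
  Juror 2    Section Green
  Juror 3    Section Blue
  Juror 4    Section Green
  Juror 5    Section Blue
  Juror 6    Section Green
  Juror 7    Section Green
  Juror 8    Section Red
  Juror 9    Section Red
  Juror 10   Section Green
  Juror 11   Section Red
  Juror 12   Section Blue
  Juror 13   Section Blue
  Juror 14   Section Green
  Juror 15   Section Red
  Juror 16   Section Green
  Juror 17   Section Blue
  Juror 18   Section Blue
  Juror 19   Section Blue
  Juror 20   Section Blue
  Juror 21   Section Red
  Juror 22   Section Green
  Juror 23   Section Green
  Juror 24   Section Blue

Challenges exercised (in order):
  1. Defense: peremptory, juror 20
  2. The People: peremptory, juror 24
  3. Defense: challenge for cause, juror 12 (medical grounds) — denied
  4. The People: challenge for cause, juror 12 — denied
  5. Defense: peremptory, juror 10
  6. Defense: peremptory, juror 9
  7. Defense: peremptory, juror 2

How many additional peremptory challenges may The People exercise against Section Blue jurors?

The People peremptories so far: #24 — 1 of 10 used, 9 left overall.
Against Section Blue: #24 — 1 used; per-section cap 5 leaves 4.
Binding limit: min(9, 4) = 4.

4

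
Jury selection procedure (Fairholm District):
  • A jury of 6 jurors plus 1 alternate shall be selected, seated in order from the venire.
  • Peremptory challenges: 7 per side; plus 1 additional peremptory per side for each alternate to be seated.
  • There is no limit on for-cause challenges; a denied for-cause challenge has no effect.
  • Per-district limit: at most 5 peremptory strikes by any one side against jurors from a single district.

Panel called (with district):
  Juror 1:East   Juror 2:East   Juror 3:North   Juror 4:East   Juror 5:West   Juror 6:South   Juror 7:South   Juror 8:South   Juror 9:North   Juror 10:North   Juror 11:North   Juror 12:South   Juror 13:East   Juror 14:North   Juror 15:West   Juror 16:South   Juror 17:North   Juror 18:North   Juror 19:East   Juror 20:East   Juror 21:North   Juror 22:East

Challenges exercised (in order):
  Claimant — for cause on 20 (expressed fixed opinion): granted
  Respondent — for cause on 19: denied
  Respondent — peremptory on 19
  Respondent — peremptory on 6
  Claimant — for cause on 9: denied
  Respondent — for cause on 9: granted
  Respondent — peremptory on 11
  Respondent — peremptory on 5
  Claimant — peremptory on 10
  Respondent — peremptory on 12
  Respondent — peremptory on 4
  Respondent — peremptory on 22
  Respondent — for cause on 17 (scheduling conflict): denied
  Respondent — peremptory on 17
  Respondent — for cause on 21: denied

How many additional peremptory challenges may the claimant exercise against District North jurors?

4

Claimant peremptories so far: #10 — 1 of 8 used, 7 left overall.
Against District North: #10 — 1 used; per-district cap 5 leaves 4.
Binding limit: min(7, 4) = 4.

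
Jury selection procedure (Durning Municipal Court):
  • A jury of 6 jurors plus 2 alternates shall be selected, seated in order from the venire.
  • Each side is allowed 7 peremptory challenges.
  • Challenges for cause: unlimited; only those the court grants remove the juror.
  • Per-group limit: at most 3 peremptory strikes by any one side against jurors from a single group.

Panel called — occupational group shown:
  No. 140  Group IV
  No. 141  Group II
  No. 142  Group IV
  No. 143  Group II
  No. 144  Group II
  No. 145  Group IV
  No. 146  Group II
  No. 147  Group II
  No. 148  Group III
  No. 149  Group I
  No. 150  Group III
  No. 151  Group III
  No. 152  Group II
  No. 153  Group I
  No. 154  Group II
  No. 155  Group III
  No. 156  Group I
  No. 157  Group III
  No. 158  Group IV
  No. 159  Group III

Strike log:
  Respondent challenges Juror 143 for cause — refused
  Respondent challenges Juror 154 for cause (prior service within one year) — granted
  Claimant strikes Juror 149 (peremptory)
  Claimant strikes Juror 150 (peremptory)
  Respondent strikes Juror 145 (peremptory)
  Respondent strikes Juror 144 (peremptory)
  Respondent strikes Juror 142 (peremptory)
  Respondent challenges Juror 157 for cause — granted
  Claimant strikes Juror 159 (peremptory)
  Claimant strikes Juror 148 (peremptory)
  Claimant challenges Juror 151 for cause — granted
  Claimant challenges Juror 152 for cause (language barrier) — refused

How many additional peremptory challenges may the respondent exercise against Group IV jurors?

Respondent peremptories so far: #145, #144, #142 — 3 of 7 used, 4 left overall.
Against Group IV: #145, #142 — 2 used; per-group cap 3 leaves 1.
Binding limit: min(4, 1) = 1.

1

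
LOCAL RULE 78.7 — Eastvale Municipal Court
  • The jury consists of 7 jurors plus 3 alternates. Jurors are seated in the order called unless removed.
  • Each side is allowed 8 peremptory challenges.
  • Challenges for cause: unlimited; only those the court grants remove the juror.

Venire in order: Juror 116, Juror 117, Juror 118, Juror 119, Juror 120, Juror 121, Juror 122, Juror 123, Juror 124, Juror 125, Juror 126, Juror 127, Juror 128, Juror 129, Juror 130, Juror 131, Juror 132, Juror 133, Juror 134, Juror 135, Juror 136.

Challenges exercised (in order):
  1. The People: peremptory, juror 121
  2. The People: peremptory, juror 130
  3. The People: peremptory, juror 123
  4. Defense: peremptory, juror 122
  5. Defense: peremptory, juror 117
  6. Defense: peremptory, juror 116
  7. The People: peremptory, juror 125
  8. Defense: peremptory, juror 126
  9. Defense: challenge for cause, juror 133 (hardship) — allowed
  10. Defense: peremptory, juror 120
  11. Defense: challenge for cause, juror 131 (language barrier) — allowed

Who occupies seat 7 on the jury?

Removed: #116, #117, #120, #121, #122, #123, #125, #126, #130, #131, #133.
Filling seats in venire order through position 7: #118, #119, #124, #127, #128, #129, #132.
So seat 7 is #132.

132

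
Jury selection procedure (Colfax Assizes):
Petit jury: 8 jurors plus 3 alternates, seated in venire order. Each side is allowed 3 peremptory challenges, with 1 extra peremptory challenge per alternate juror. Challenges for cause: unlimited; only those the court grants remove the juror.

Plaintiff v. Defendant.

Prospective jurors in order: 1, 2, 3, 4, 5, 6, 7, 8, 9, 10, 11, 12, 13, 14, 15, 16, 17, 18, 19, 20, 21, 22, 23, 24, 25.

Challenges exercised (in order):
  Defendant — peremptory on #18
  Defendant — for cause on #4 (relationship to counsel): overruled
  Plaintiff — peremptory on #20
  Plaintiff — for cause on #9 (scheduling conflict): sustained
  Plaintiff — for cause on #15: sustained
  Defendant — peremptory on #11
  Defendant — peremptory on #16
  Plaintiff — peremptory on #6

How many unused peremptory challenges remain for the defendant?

Defendant allotment: 3 base + 1 × 3 alternates = 6.
Defendant peremptories used: #18, #11, #16 — 3 (the for-cause on #4 doesn't count).
Remaining: 6 − 3 = 3.

3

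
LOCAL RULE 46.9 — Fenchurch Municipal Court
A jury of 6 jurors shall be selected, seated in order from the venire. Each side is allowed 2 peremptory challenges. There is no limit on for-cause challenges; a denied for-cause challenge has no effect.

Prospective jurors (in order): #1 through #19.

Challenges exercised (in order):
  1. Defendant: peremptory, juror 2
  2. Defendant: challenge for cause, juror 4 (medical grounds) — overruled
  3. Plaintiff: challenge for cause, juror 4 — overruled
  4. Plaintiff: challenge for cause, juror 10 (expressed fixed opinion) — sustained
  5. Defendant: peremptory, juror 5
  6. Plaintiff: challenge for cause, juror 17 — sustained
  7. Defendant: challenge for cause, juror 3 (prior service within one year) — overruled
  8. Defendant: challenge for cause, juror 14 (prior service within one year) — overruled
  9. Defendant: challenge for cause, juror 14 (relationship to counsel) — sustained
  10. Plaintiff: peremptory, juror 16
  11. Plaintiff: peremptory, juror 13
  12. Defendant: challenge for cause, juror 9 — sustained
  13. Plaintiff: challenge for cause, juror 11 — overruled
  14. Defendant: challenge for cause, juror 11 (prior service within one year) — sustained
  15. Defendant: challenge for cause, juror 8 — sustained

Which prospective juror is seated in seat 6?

Removed: #2, #5, #8, #9, #10, #11, #13, #14, #16, #17. (#3, #4 stay — for-cause denied.)
Seating in order: seats 1–6 → #1, #3, #4, #6, #7, #12.
So seat 6 is #12.

12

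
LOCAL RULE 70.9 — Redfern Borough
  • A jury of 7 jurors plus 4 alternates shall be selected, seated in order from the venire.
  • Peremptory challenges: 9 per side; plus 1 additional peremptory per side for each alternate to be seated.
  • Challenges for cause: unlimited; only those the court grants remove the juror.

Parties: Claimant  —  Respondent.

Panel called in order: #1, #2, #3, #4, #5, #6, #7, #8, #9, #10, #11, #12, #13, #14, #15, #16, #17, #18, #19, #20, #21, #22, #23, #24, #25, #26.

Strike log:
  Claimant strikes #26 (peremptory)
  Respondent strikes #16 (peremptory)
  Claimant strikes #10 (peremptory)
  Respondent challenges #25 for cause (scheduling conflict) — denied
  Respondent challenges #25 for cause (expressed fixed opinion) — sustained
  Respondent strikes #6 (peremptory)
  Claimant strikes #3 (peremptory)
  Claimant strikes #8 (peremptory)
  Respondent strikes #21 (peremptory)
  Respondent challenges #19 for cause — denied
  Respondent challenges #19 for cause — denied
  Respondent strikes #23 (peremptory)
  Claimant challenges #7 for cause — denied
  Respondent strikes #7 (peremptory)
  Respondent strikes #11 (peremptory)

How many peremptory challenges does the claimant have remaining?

9

Claimant allotment: 9 base + 1 × 4 alternates = 13.
Claimant peremptories used: #26, #10, #3, #8 — 4 (the for-cause on #7 doesn't count).
Remaining: 13 − 4 = 9.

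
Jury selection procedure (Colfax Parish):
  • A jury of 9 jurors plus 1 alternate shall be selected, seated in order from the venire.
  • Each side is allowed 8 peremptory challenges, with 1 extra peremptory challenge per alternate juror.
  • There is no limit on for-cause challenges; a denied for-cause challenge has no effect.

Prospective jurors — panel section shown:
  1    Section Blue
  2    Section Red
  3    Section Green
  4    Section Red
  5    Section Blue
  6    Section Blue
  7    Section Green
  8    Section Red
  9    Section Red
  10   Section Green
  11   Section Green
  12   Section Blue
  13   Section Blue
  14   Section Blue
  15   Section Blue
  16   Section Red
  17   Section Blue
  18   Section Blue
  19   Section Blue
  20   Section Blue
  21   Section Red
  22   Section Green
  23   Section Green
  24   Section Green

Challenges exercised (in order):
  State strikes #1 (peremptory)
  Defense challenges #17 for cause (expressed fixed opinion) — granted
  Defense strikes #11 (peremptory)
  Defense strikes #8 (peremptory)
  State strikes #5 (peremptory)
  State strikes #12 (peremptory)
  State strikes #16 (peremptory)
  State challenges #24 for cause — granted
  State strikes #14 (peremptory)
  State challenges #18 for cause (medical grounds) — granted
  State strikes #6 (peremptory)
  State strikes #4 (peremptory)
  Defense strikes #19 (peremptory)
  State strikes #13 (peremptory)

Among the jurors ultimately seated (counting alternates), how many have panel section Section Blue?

Removed: #1, #4, #5, #6, #8, #11, #12, #13, #14, #16, #17, #18, #19, #24.
Seated (10 incl. alternates): #2, #3, #7, #9, #10, #15, #20, #21, #22, #23.
Of those, in Section Blue: #15, #20 → 2.

2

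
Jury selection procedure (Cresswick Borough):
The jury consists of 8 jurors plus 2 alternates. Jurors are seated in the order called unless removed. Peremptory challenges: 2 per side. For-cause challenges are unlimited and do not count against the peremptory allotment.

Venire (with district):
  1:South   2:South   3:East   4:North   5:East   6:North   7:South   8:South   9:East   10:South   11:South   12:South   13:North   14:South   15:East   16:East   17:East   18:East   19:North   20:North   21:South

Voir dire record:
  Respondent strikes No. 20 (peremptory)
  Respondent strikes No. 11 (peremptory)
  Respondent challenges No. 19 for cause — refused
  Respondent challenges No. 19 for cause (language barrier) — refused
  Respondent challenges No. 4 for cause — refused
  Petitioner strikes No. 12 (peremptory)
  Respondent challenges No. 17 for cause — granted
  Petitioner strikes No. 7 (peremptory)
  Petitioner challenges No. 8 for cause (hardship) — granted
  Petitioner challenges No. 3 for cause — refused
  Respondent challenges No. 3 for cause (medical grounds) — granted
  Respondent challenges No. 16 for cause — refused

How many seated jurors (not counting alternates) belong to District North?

3

Removed: #3, #7, #8, #11, #12, #17, #20.
Seated jurors 1–8: #1, #2, #4, #5, #6, #9, #10, #13 (alternates #14, #15 not counted).
Of those, in District North: #4, #6, #13 → 3.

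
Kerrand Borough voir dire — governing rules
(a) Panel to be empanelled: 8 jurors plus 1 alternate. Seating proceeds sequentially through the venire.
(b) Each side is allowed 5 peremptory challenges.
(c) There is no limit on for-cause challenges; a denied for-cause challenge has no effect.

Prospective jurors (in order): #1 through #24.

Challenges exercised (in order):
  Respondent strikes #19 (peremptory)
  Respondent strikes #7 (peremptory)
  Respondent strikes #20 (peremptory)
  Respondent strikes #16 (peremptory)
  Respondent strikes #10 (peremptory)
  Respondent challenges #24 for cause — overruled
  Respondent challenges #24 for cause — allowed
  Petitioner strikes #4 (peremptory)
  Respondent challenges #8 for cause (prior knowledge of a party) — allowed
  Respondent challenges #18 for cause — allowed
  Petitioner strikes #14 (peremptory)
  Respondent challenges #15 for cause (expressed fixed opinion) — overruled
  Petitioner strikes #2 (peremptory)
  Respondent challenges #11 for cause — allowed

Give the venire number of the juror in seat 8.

Removed: #2, #4, #7, #8, #10, #11, #14, #16, #18, #19, #20, #24. (#15 stays — for-cause denied.)
Seating in order: seats 1–8 → #1, #3, #5, #6, #9, #12, #13, #15; alternates → #17.
So seat 8 is #15.

15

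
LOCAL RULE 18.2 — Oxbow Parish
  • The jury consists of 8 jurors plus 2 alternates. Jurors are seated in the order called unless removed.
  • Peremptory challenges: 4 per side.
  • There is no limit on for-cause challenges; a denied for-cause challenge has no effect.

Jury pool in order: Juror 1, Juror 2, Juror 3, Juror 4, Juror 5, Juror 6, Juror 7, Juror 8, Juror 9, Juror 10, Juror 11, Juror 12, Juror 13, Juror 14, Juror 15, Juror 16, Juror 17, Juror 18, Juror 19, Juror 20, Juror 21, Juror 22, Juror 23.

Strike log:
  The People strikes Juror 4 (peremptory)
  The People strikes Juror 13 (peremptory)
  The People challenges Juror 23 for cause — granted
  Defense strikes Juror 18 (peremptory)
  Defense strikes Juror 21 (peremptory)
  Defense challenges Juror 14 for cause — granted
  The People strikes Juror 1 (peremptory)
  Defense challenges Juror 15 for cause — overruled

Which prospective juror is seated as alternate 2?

12

Removed: #1, #4, #13, #14, #18, #21, #23. (#15 stays — for-cause denied.)
Seating in order: seats 1–8 → #2, #3, #5, #6, #7, #8, #9, #10; alternates → #11, #12.
So alternate 2 is #12.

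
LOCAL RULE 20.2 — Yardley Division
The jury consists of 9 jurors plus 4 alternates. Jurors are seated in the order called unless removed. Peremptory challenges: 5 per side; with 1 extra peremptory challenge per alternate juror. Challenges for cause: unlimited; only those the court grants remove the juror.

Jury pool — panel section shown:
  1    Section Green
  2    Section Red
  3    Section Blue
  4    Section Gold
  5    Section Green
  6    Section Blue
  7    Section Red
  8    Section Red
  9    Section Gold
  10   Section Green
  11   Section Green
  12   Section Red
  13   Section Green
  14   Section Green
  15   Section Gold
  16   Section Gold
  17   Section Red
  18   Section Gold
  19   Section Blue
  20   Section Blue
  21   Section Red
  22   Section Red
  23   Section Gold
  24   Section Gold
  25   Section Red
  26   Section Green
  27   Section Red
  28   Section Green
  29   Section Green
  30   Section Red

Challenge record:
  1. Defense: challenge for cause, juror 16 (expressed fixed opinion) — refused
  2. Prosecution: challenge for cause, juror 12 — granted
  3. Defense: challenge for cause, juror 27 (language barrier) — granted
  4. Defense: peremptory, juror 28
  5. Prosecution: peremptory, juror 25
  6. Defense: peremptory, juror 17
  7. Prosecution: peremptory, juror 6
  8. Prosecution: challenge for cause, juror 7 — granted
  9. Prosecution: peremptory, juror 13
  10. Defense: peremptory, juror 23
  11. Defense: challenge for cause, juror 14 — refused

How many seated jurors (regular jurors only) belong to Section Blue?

1

Removed: #6, #7, #12, #13, #17, #23, #25, #27, #28.
Seated jurors 1–9: #1, #2, #3, #4, #5, #8, #9, #10, #11 (alternates #14, #15, #16, #18 not counted).
Of those, in Section Blue: #3 → 1.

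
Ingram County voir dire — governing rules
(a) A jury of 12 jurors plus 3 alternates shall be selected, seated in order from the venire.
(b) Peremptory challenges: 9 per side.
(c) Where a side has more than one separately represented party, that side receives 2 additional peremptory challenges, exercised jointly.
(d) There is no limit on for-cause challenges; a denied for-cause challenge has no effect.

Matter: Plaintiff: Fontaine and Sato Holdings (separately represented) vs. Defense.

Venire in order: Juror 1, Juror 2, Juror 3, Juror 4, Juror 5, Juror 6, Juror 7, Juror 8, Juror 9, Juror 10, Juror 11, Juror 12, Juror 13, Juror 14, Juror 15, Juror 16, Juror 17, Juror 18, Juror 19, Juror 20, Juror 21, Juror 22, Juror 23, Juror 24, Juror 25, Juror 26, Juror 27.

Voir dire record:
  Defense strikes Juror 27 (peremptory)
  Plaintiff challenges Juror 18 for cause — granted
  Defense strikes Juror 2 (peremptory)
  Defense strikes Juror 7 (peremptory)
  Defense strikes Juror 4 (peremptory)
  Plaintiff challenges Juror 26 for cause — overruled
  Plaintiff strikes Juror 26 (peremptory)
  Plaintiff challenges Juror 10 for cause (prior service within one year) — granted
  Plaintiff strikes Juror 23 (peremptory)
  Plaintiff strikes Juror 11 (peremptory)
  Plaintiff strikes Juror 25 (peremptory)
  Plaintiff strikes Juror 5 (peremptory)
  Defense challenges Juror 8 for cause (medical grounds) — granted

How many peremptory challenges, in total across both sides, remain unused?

11

Plaintiff allotment: 9 base + 2 multi-party = 11. Defense allotment: 9.
Plaintiff peremptories used: #26, #23, #11, #25, #5 — 5 (for-cause on #18, #26, #10 don't count).
Defense peremptories used: #27, #2, #7, #4 — 4 (the for-cause on #8 doesn't count).
Remaining: (11 − 5) + (9 − 4) = 11.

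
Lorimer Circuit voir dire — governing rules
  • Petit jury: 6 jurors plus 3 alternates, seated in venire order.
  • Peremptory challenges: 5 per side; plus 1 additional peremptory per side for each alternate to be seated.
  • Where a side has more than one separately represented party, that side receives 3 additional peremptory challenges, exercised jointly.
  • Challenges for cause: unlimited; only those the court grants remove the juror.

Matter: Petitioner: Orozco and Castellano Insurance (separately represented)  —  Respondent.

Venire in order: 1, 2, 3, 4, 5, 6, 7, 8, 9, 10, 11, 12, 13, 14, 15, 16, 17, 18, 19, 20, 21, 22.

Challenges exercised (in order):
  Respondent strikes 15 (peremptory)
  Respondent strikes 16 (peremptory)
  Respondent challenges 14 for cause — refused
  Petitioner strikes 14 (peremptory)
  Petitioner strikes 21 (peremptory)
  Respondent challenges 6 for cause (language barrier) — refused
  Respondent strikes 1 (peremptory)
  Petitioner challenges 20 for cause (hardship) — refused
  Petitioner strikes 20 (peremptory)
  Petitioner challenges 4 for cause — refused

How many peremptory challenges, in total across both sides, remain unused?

13

Petitioner allotment: 5 base + 1 × 3 alternates + 3 multi-party = 11. Respondent allotment: 5 base + 1 × 3 alternates = 8.
Petitioner peremptories used: #14, #21, #20 — 3 (for-cause on #20, #4 don't count).
Respondent peremptories used: #15, #16, #1 — 3 (for-cause on #14, #6 don't count).
Remaining: (11 − 3) + (8 − 3) = 13.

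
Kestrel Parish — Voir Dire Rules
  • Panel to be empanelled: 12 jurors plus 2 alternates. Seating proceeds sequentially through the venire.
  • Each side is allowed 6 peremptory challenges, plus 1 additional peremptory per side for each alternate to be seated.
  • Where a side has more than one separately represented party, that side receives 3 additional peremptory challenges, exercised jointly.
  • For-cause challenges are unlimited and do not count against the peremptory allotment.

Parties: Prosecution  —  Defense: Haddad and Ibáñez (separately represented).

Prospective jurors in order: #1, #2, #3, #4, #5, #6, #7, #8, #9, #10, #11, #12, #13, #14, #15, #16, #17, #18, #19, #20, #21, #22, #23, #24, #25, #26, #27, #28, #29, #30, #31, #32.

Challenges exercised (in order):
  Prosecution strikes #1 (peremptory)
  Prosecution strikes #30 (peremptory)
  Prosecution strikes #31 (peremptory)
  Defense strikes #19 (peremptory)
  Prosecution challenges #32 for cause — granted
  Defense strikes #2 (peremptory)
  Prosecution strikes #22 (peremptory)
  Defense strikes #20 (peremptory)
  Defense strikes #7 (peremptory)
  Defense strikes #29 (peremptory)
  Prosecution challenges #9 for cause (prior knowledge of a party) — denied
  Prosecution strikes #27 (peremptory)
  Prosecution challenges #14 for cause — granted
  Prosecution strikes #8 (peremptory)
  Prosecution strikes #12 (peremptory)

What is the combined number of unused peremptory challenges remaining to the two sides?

Prosecution allotment: 6 base + 1 × 2 alternates = 8. Defense allotment: 6 base + 1 × 2 alternates + 3 multi-party = 11.
Prosecution peremptories used: #1, #30, #31, #22, #27, #8, #12 — 7 (for-cause on #32, #9, #14 don't count).
Defense peremptories used: #19, #2, #20, #7, #29 — 5.
Remaining: (8 − 7) + (11 − 5) = 7.

7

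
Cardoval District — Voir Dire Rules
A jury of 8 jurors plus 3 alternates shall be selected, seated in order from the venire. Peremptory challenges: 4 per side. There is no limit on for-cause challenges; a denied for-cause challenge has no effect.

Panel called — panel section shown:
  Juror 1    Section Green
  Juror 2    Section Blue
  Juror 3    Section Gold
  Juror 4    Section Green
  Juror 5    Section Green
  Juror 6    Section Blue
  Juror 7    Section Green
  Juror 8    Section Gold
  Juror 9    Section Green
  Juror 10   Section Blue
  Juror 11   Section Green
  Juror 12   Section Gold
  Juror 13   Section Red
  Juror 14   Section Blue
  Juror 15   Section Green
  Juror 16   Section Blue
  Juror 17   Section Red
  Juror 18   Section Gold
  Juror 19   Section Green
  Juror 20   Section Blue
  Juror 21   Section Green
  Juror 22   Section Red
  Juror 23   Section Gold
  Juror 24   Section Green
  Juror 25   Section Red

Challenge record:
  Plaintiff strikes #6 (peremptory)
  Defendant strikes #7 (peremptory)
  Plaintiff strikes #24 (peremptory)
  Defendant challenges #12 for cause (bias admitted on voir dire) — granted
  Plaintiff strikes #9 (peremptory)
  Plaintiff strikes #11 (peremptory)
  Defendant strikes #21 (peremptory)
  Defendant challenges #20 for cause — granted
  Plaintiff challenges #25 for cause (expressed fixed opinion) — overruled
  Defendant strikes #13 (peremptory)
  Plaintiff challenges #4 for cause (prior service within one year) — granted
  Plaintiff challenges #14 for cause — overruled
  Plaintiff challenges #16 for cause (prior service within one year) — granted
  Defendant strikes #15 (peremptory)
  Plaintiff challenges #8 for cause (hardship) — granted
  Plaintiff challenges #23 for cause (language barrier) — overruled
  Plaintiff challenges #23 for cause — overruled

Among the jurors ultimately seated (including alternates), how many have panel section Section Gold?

Removed: #4, #6, #7, #8, #9, #11, #12, #13, #15, #16, #20, #21, #24.
Seated (11 incl. alternates): #1, #2, #3, #5, #10, #14, #17, #18, #19, #22, #23.
Of those, in Section Gold: #3, #18, #23 → 3.

3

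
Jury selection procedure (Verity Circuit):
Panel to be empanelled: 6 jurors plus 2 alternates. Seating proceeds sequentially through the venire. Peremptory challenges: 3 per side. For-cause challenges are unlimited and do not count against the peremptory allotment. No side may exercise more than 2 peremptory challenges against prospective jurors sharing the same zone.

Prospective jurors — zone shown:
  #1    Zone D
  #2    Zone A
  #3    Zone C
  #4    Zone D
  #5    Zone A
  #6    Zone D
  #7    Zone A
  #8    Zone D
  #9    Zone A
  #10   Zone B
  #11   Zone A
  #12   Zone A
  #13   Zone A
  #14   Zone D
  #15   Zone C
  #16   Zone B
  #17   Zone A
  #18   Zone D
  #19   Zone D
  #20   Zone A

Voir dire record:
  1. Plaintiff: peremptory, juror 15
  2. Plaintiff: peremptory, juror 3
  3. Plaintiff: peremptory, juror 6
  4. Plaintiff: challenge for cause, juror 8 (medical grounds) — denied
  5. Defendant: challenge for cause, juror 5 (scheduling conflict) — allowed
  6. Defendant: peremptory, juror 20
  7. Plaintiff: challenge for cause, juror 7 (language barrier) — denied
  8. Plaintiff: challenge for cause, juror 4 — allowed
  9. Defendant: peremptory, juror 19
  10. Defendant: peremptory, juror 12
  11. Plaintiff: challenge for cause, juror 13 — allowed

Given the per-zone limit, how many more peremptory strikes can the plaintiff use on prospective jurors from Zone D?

Plaintiff peremptories so far: #15, #3, #6 — 3 of 3 used, 0 left overall.
Against Zone D: #6 — 1 used; per-zone cap 2 leaves 1.
Binding limit: min(0, 1) = 0.

0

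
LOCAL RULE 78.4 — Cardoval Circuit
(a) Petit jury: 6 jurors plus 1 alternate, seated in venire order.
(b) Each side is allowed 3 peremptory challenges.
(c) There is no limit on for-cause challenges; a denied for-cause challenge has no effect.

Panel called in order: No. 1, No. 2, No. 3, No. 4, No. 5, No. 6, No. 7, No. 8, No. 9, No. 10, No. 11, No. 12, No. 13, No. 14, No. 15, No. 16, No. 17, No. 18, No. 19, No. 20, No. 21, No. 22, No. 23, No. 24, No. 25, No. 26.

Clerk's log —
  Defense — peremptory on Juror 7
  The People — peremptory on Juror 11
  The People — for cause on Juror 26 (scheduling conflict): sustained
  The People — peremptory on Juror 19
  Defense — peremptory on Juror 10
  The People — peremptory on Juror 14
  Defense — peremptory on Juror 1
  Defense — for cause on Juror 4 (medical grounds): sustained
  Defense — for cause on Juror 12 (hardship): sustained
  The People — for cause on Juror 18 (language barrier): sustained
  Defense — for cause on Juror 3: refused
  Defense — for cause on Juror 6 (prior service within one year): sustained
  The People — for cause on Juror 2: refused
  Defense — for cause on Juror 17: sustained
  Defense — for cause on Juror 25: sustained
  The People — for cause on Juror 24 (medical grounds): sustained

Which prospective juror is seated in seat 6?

Removed: #1, #4, #6, #7, #10, #11, #12, #14, #17, #18, #19, #24, #25, #26. (#2, #3 stay — for-cause denied.)
Seating in order: seats 1–6 → #2, #3, #5, #8, #9, #13; alternates → #15.
So seat 6 is #13.

13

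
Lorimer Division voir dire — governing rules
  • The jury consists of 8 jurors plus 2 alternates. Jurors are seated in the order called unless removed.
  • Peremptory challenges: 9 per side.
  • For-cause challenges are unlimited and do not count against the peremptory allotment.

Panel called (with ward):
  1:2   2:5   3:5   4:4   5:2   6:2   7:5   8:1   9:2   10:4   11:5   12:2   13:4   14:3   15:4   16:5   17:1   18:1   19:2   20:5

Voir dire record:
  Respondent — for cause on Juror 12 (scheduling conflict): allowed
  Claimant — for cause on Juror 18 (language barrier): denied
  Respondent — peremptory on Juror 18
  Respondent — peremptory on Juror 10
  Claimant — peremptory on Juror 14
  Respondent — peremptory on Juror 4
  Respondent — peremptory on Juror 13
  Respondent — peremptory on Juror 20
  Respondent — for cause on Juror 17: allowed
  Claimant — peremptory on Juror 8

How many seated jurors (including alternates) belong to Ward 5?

5

Removed: #4, #8, #10, #12, #13, #14, #17, #18, #20.
Seated (10 incl. alternates): #1, #2, #3, #5, #6, #7, #9, #11, #15, #16.
Of those, in Ward 5: #2, #3, #7, #11, #16 → 5.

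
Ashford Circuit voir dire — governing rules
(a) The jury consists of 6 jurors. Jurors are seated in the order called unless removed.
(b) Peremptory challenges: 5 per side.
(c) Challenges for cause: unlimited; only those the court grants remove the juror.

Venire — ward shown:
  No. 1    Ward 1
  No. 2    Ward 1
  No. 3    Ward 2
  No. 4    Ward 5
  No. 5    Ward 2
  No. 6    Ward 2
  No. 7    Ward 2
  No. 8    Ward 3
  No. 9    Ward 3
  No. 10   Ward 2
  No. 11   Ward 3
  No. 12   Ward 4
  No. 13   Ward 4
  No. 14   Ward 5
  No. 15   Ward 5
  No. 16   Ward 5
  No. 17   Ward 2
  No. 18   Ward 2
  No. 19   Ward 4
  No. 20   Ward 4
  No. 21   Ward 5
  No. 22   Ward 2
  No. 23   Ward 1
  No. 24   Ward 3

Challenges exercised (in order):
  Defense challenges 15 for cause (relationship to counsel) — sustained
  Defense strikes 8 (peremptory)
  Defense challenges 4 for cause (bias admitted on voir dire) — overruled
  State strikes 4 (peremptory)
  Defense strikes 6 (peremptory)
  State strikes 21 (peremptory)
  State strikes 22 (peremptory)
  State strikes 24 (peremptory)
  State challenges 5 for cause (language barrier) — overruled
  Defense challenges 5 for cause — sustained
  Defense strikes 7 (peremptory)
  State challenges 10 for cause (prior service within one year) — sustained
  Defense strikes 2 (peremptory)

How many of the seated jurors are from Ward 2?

1

Removed: #2, #4, #5, #6, #7, #8, #10, #15, #21, #22, #24.
Seated jurors 1–6: #1, #3, #9, #11, #12, #13.
Of those, in Ward 2: #3 → 1.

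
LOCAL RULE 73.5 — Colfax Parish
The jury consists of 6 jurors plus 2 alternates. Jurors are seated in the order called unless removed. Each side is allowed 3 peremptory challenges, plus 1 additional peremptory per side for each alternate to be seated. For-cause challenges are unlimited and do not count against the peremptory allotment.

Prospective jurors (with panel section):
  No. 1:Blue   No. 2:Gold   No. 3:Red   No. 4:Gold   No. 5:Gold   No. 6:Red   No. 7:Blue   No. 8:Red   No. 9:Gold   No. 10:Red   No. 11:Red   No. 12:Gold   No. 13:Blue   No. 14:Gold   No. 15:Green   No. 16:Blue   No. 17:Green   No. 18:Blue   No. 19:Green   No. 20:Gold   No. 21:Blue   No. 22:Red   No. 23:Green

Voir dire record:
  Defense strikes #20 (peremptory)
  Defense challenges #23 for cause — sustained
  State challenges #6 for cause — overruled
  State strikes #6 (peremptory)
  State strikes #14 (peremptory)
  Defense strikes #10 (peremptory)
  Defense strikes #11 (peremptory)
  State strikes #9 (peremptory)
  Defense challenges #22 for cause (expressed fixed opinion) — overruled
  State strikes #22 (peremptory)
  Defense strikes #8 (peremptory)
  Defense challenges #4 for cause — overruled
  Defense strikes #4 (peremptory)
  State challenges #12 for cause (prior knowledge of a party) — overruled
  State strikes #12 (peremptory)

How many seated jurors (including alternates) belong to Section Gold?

Removed: #4, #6, #8, #9, #10, #11, #12, #14, #20, #22, #23.
Seated (8 incl. alternates): #1, #2, #3, #5, #7, #13, #15, #16.
Of those, in Section Gold: #2, #5 → 2.

2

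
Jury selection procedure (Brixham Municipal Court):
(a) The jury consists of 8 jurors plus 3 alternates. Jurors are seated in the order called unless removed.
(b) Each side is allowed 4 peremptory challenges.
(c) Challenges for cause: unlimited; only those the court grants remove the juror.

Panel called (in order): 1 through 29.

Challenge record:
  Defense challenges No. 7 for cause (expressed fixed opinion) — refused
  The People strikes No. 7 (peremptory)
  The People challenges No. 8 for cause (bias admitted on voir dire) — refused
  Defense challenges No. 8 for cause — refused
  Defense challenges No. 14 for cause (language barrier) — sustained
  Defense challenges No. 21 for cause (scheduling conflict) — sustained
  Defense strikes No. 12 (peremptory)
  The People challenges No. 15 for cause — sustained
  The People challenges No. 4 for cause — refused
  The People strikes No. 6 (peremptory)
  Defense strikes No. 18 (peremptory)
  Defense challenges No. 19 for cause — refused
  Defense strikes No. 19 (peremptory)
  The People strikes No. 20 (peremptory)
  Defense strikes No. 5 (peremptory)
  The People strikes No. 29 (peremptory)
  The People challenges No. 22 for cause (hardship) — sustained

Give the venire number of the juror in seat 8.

Removed: #5, #6, #7, #12, #14, #15, #18, #19, #20, #21, #22, #29. (#4, #8 stay — for-cause denied.)
Seating in order: seats 1–8 → #1, #2, #3, #4, #8, #9, #10, #11; alternates → #13, #16, #17.
So seat 8 is #11.

11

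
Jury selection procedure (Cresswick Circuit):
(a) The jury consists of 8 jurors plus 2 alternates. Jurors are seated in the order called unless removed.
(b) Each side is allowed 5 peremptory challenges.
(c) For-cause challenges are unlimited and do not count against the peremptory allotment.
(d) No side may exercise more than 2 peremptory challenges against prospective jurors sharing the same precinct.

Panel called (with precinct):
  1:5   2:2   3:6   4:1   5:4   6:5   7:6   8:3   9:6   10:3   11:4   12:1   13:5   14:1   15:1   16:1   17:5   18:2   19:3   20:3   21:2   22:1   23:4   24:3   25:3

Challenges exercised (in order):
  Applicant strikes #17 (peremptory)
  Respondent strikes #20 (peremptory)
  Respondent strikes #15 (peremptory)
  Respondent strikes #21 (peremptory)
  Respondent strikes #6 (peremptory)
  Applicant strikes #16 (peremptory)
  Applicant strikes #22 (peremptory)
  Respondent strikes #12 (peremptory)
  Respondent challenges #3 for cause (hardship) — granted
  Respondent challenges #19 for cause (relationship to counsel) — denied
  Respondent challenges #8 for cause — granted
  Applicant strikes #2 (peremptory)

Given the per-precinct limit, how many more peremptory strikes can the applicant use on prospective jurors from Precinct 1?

0

Applicant peremptories so far: #17, #16, #22, #2 — 4 of 5 used, 1 left overall.
Against Precinct 1: #16, #22 — 2 used; per-precinct cap 2 leaves 0.
Binding limit: min(1, 0) = 0.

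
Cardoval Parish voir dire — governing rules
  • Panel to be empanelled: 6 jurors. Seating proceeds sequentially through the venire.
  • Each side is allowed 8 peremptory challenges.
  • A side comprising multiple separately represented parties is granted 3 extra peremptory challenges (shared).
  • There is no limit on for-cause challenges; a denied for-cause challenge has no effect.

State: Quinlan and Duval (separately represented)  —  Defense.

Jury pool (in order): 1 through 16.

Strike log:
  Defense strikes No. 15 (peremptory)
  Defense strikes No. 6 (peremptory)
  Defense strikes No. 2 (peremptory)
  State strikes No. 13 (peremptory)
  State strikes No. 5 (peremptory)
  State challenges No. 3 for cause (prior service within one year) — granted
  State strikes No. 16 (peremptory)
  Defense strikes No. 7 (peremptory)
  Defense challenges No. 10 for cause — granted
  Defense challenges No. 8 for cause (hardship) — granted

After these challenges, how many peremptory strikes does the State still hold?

8

State allotment: 8 base + 3 multi-party = 11.
State peremptories used: #13, #5, #16 — 3 (the for-cause on #3 doesn't count).
Remaining: 11 − 3 = 8.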